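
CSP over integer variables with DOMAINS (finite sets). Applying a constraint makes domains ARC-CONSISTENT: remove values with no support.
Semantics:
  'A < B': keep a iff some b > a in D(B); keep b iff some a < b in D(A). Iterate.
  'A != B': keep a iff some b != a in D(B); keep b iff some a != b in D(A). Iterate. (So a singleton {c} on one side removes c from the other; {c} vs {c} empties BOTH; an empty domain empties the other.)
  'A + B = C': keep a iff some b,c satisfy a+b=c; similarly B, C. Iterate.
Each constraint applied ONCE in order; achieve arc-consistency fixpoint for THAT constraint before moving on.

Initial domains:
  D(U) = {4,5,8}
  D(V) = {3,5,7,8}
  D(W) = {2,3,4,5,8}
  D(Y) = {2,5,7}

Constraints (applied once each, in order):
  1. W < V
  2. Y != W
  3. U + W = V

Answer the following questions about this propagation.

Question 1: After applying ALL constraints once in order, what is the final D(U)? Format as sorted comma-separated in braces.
Answer: {4,5}

Derivation:
Constraint 1 (W < V) on D(W)={2,3,4,5,8} D(V)={3,5,7,8}: W {2,3,4,5,8}->{2,3,4,5}
Constraint 2 (Y != W) on D(Y)={2,5,7} D(W)={2,3,4,5}: no change
Constraint 3 (U + W = V) on D(U)={4,5,8} D(W)={2,3,4,5} D(V)={3,5,7,8}: U {4,5,8}->{4,5}; W {2,3,4,5}->{2,3,4}; V {3,5,7,8}->{7,8}
So after all 3 constraints: D(U) = {4,5}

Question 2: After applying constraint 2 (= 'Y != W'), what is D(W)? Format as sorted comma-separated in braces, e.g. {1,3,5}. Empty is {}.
Constraint 1 (W < V) on D(W)={2,3,4,5,8} D(V)={3,5,7,8}: W {2,3,4,5,8}->{2,3,4,5}
Constraint 2 (Y != W) on D(Y)={2,5,7} D(W)={2,3,4,5}: no change
So after constraint 2: D(W) = {2,3,4,5}

Answer: {2,3,4,5}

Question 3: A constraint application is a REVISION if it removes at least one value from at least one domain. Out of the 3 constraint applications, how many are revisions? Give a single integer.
Answer: 2

Derivation:
Constraint 1 (W < V) on D(W)={2,3,4,5,8} D(V)={3,5,7,8}: W {2,3,4,5,8}->{2,3,4,5} => REVISION
Constraint 2 (Y != W) on D(Y)={2,5,7} D(W)={2,3,4,5}: no change => not a revision
Constraint 3 (U + W = V) on D(U)={4,5,8} D(W)={2,3,4,5} D(V)={3,5,7,8}: U {4,5,8}->{4,5}; W {2,3,4,5}->{2,3,4}; V {3,5,7,8}->{7,8} => REVISION
Total revisions = 2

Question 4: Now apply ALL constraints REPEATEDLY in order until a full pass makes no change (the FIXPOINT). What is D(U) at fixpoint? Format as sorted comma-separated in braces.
pass 0 (initial): D(U)={4,5,8}
pass 1: U {4,5,8}->{4,5}; V {3,5,7,8}->{7,8}; W {2,3,4,5,8}->{2,3,4}
pass 2: no change
Fixpoint after 2 passes: D(U) = {4,5}

Answer: {4,5}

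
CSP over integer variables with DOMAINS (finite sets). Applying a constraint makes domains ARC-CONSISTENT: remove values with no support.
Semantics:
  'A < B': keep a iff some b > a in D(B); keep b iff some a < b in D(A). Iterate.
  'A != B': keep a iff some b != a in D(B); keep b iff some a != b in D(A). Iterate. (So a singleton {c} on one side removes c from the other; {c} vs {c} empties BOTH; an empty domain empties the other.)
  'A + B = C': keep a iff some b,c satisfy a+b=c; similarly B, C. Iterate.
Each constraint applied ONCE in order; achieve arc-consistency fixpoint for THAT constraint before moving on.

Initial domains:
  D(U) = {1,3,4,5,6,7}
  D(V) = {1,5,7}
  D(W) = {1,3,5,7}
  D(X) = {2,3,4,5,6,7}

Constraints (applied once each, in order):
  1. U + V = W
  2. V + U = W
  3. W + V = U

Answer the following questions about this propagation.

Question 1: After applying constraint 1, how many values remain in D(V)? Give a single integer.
Answer: 1

Derivation:
Constraint 1 (U + V = W) on D(U)={1,3,4,5,6,7} D(V)={1,5,7} D(W)={1,3,5,7}: U {1,3,4,5,6,7}->{4,6}; V {1,5,7}->{1}; W {1,3,5,7}->{5,7}
So after constraint 1: D(V)={1}, size = 1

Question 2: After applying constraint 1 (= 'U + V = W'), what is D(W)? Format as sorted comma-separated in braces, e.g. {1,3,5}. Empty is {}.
Answer: {5,7}

Derivation:
Constraint 1 (U + V = W) on D(U)={1,3,4,5,6,7} D(V)={1,5,7} D(W)={1,3,5,7}: U {1,3,4,5,6,7}->{4,6}; V {1,5,7}->{1}; W {1,3,5,7}->{5,7}
So after constraint 1: D(W) = {5,7}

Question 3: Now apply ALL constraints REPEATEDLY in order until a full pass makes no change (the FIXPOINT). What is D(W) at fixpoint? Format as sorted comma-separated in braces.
pass 0 (initial): D(W)={1,3,5,7}
pass 1: U {1,3,4,5,6,7}->{6}; V {1,5,7}->{1}; W {1,3,5,7}->{5}
pass 2: U {6}->{}; V {1}->{}; W {5}->{}
pass 3: no change
Fixpoint after 3 passes: D(W) = {}

Answer: {}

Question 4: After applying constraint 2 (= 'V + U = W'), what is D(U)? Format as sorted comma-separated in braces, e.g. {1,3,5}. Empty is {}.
Constraint 1 (U + V = W) on D(U)={1,3,4,5,6,7} D(V)={1,5,7} D(W)={1,3,5,7}: U {1,3,4,5,6,7}->{4,6}; V {1,5,7}->{1}; W {1,3,5,7}->{5,7}
Constraint 2 (V + U = W) on D(V)={1} D(U)={4,6} D(W)={5,7}: no change
So after constraint 2: D(U) = {4,6}

Answer: {4,6}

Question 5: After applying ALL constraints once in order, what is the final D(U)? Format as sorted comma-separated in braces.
Answer: {6}

Derivation:
Constraint 1 (U + V = W) on D(U)={1,3,4,5,6,7} D(V)={1,5,7} D(W)={1,3,5,7}: U {1,3,4,5,6,7}->{4,6}; V {1,5,7}->{1}; W {1,3,5,7}->{5,7}
Constraint 2 (V + U = W) on D(V)={1} D(U)={4,6} D(W)={5,7}: no change
Constraint 3 (W + V = U) on D(W)={5,7} D(V)={1} D(U)={4,6}: W {5,7}->{5}; U {4,6}->{6}
So after all 3 constraints: D(U) = {6}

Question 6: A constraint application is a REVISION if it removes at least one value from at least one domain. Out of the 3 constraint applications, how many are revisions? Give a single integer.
Constraint 1 (U + V = W) on D(U)={1,3,4,5,6,7} D(V)={1,5,7} D(W)={1,3,5,7}: U {1,3,4,5,6,7}->{4,6}; V {1,5,7}->{1}; W {1,3,5,7}->{5,7} => REVISION
Constraint 2 (V + U = W) on D(V)={1} D(U)={4,6} D(W)={5,7}: no change => not a revision
Constraint 3 (W + V = U) on D(W)={5,7} D(V)={1} D(U)={4,6}: W {5,7}->{5}; U {4,6}->{6} => REVISION
Total revisions = 2

Answer: 2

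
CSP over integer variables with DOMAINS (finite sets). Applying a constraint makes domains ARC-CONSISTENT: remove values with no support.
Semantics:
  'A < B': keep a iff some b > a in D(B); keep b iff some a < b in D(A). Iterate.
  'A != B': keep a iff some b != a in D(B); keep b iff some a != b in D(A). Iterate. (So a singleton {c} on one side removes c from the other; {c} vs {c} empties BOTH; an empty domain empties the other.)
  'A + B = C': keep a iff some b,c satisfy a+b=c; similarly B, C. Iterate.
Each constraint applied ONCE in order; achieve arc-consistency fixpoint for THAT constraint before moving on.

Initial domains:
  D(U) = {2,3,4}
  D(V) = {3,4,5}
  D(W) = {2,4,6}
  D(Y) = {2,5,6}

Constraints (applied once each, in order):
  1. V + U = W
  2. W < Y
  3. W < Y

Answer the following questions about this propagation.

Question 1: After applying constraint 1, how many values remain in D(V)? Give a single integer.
Answer: 2

Derivation:
Constraint 1 (V + U = W) on D(V)={3,4,5} D(U)={2,3,4} D(W)={2,4,6}: V {3,4,5}->{3,4}; U {2,3,4}->{2,3}; W {2,4,6}->{6}
So after constraint 1: D(V)={3,4}, size = 2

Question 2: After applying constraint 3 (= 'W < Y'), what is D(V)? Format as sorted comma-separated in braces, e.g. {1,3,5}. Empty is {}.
Constraint 1 (V + U = W) on D(V)={3,4,5} D(U)={2,3,4} D(W)={2,4,6}: V {3,4,5}->{3,4}; U {2,3,4}->{2,3}; W {2,4,6}->{6}
Constraint 2 (W < Y) on D(W)={6} D(Y)={2,5,6}: W {6}->{}; Y {2,5,6}->{}
Constraint 3 (W < Y) on D(W)={} D(Y)={}: no change
So after constraint 3: D(V) = {3,4}

Answer: {3,4}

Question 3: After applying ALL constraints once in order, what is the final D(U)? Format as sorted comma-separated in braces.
Answer: {2,3}

Derivation:
Constraint 1 (V + U = W) on D(V)={3,4,5} D(U)={2,3,4} D(W)={2,4,6}: V {3,4,5}->{3,4}; U {2,3,4}->{2,3}; W {2,4,6}->{6}
Constraint 2 (W < Y) on D(W)={6} D(Y)={2,5,6}: W {6}->{}; Y {2,5,6}->{}
Constraint 3 (W < Y) on D(W)={} D(Y)={}: no change
So after all 3 constraints: D(U) = {2,3}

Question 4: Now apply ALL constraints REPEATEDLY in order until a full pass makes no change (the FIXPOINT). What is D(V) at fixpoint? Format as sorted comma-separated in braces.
pass 0 (initial): D(V)={3,4,5}
pass 1: U {2,3,4}->{2,3}; V {3,4,5}->{3,4}; W {2,4,6}->{}; Y {2,5,6}->{}
pass 2: U {2,3}->{}; V {3,4}->{}
pass 3: no change
Fixpoint after 3 passes: D(V) = {}

Answer: {}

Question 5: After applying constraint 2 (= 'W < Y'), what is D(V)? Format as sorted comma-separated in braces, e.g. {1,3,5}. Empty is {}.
Constraint 1 (V + U = W) on D(V)={3,4,5} D(U)={2,3,4} D(W)={2,4,6}: V {3,4,5}->{3,4}; U {2,3,4}->{2,3}; W {2,4,6}->{6}
Constraint 2 (W < Y) on D(W)={6} D(Y)={2,5,6}: W {6}->{}; Y {2,5,6}->{}
So after constraint 2: D(V) = {3,4}

Answer: {3,4}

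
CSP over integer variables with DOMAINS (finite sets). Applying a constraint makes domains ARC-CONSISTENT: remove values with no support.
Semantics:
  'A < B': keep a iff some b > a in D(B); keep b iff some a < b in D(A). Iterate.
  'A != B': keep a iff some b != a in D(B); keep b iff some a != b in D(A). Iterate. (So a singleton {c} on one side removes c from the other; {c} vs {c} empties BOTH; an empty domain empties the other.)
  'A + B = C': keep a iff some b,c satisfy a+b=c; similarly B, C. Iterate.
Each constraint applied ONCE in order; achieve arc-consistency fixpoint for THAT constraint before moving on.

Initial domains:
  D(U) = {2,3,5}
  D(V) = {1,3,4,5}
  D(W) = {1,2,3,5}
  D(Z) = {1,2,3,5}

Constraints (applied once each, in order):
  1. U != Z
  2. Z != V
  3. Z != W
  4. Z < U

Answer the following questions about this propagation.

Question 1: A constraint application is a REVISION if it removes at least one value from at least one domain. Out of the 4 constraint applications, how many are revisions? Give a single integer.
Constraint 1 (U != Z) on D(U)={2,3,5} D(Z)={1,2,3,5}: no change => not a revision
Constraint 2 (Z != V) on D(Z)={1,2,3,5} D(V)={1,3,4,5}: no change => not a revision
Constraint 3 (Z != W) on D(Z)={1,2,3,5} D(W)={1,2,3,5}: no change => not a revision
Constraint 4 (Z < U) on D(Z)={1,2,3,5} D(U)={2,3,5}: Z {1,2,3,5}->{1,2,3} => REVISION
Total revisions = 1

Answer: 1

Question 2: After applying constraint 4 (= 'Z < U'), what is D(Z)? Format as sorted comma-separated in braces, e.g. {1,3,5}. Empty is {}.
Constraint 1 (U != Z) on D(U)={2,3,5} D(Z)={1,2,3,5}: no change
Constraint 2 (Z != V) on D(Z)={1,2,3,5} D(V)={1,3,4,5}: no change
Constraint 3 (Z != W) on D(Z)={1,2,3,5} D(W)={1,2,3,5}: no change
Constraint 4 (Z < U) on D(Z)={1,2,3,5} D(U)={2,3,5}: Z {1,2,3,5}->{1,2,3}
So after constraint 4: D(Z) = {1,2,3}

Answer: {1,2,3}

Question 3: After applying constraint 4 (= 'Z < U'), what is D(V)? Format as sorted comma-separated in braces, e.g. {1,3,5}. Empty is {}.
Constraint 1 (U != Z) on D(U)={2,3,5} D(Z)={1,2,3,5}: no change
Constraint 2 (Z != V) on D(Z)={1,2,3,5} D(V)={1,3,4,5}: no change
Constraint 3 (Z != W) on D(Z)={1,2,3,5} D(W)={1,2,3,5}: no change
Constraint 4 (Z < U) on D(Z)={1,2,3,5} D(U)={2,3,5}: Z {1,2,3,5}->{1,2,3}
So after constraint 4: D(V) = {1,3,4,5}

Answer: {1,3,4,5}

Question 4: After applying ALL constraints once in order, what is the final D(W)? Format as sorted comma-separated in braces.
Answer: {1,2,3,5}

Derivation:
Constraint 1 (U != Z) on D(U)={2,3,5} D(Z)={1,2,3,5}: no change
Constraint 2 (Z != V) on D(Z)={1,2,3,5} D(V)={1,3,4,5}: no change
Constraint 3 (Z != W) on D(Z)={1,2,3,5} D(W)={1,2,3,5}: no change
Constraint 4 (Z < U) on D(Z)={1,2,3,5} D(U)={2,3,5}: Z {1,2,3,5}->{1,2,3}
So after all 4 constraints: D(W) = {1,2,3,5}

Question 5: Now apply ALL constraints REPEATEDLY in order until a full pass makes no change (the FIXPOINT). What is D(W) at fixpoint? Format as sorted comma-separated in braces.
pass 0 (initial): D(W)={1,2,3,5}
pass 1: Z {1,2,3,5}->{1,2,3}
pass 2: no change
Fixpoint after 2 passes: D(W) = {1,2,3,5}

Answer: {1,2,3,5}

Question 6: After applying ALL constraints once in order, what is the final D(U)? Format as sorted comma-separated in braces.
Constraint 1 (U != Z) on D(U)={2,3,5} D(Z)={1,2,3,5}: no change
Constraint 2 (Z != V) on D(Z)={1,2,3,5} D(V)={1,3,4,5}: no change
Constraint 3 (Z != W) on D(Z)={1,2,3,5} D(W)={1,2,3,5}: no change
Constraint 4 (Z < U) on D(Z)={1,2,3,5} D(U)={2,3,5}: Z {1,2,3,5}->{1,2,3}
So after all 4 constraints: D(U) = {2,3,5}

Answer: {2,3,5}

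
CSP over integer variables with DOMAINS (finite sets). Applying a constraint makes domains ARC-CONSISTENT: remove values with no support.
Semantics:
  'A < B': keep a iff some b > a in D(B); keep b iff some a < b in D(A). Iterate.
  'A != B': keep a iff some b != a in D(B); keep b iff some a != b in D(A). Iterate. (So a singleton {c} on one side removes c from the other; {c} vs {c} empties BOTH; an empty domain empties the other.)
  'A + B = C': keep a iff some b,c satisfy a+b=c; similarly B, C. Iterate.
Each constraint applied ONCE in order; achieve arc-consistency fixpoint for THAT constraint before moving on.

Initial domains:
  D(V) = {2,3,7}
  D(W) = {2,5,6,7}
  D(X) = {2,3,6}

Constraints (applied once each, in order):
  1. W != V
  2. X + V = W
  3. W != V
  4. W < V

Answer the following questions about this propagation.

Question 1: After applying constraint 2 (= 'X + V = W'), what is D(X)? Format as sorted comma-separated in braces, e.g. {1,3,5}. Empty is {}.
Answer: {2,3}

Derivation:
Constraint 1 (W != V) on D(W)={2,5,6,7} D(V)={2,3,7}: no change
Constraint 2 (X + V = W) on D(X)={2,3,6} D(V)={2,3,7} D(W)={2,5,6,7}: X {2,3,6}->{2,3}; V {2,3,7}->{2,3}; W {2,5,6,7}->{5,6}
So after constraint 2: D(X) = {2,3}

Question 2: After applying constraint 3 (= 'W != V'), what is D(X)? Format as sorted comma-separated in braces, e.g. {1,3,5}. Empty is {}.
Answer: {2,3}

Derivation:
Constraint 1 (W != V) on D(W)={2,5,6,7} D(V)={2,3,7}: no change
Constraint 2 (X + V = W) on D(X)={2,3,6} D(V)={2,3,7} D(W)={2,5,6,7}: X {2,3,6}->{2,3}; V {2,3,7}->{2,3}; W {2,5,6,7}->{5,6}
Constraint 3 (W != V) on D(W)={5,6} D(V)={2,3}: no change
So after constraint 3: D(X) = {2,3}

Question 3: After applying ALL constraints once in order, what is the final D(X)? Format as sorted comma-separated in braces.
Constraint 1 (W != V) on D(W)={2,5,6,7} D(V)={2,3,7}: no change
Constraint 2 (X + V = W) on D(X)={2,3,6} D(V)={2,3,7} D(W)={2,5,6,7}: X {2,3,6}->{2,3}; V {2,3,7}->{2,3}; W {2,5,6,7}->{5,6}
Constraint 3 (W != V) on D(W)={5,6} D(V)={2,3}: no change
Constraint 4 (W < V) on D(W)={5,6} D(V)={2,3}: W {5,6}->{}; V {2,3}->{}
So after all 4 constraints: D(X) = {2,3}

Answer: {2,3}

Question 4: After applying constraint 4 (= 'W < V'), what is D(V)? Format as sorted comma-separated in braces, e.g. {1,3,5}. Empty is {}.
Answer: {}

Derivation:
Constraint 1 (W != V) on D(W)={2,5,6,7} D(V)={2,3,7}: no change
Constraint 2 (X + V = W) on D(X)={2,3,6} D(V)={2,3,7} D(W)={2,5,6,7}: X {2,3,6}->{2,3}; V {2,3,7}->{2,3}; W {2,5,6,7}->{5,6}
Constraint 3 (W != V) on D(W)={5,6} D(V)={2,3}: no change
Constraint 4 (W < V) on D(W)={5,6} D(V)={2,3}: W {5,6}->{}; V {2,3}->{}
So after constraint 4: D(V) = {}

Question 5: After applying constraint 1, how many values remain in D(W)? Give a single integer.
Constraint 1 (W != V) on D(W)={2,5,6,7} D(V)={2,3,7}: no change
So after constraint 1: D(W)={2,5,6,7}, size = 4

Answer: 4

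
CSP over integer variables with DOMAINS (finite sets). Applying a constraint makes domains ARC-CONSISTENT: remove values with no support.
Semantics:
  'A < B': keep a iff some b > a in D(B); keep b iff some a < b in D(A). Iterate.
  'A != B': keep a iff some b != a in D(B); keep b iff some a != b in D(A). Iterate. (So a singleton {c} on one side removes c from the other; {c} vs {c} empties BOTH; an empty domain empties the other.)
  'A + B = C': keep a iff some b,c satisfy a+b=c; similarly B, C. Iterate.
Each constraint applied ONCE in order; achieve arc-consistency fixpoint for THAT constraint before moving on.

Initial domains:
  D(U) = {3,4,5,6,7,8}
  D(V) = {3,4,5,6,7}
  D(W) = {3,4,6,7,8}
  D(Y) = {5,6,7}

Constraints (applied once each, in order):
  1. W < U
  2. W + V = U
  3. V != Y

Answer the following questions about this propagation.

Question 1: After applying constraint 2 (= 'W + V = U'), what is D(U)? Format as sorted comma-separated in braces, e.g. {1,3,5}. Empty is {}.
Constraint 1 (W < U) on D(W)={3,4,6,7,8} D(U)={3,4,5,6,7,8}: W {3,4,6,7,8}->{3,4,6,7}; U {3,4,5,6,7,8}->{4,5,6,7,8}
Constraint 2 (W + V = U) on D(W)={3,4,6,7} D(V)={3,4,5,6,7} D(U)={4,5,6,7,8}: W {3,4,6,7}->{3,4}; V {3,4,5,6,7}->{3,4,5}; U {4,5,6,7,8}->{6,7,8}
So after constraint 2: D(U) = {6,7,8}

Answer: {6,7,8}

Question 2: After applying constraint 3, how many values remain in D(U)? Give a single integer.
Constraint 1 (W < U) on D(W)={3,4,6,7,8} D(U)={3,4,5,6,7,8}: W {3,4,6,7,8}->{3,4,6,7}; U {3,4,5,6,7,8}->{4,5,6,7,8}
Constraint 2 (W + V = U) on D(W)={3,4,6,7} D(V)={3,4,5,6,7} D(U)={4,5,6,7,8}: W {3,4,6,7}->{3,4}; V {3,4,5,6,7}->{3,4,5}; U {4,5,6,7,8}->{6,7,8}
Constraint 3 (V != Y) on D(V)={3,4,5} D(Y)={5,6,7}: no change
So after constraint 3: D(U)={6,7,8}, size = 3

Answer: 3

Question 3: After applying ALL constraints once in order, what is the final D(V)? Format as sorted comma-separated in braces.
Answer: {3,4,5}

Derivation:
Constraint 1 (W < U) on D(W)={3,4,6,7,8} D(U)={3,4,5,6,7,8}: W {3,4,6,7,8}->{3,4,6,7}; U {3,4,5,6,7,8}->{4,5,6,7,8}
Constraint 2 (W + V = U) on D(W)={3,4,6,7} D(V)={3,4,5,6,7} D(U)={4,5,6,7,8}: W {3,4,6,7}->{3,4}; V {3,4,5,6,7}->{3,4,5}; U {4,5,6,7,8}->{6,7,8}
Constraint 3 (V != Y) on D(V)={3,4,5} D(Y)={5,6,7}: no change
So after all 3 constraints: D(V) = {3,4,5}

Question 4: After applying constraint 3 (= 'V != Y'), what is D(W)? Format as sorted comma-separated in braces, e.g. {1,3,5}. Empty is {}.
Answer: {3,4}

Derivation:
Constraint 1 (W < U) on D(W)={3,4,6,7,8} D(U)={3,4,5,6,7,8}: W {3,4,6,7,8}->{3,4,6,7}; U {3,4,5,6,7,8}->{4,5,6,7,8}
Constraint 2 (W + V = U) on D(W)={3,4,6,7} D(V)={3,4,5,6,7} D(U)={4,5,6,7,8}: W {3,4,6,7}->{3,4}; V {3,4,5,6,7}->{3,4,5}; U {4,5,6,7,8}->{6,7,8}
Constraint 3 (V != Y) on D(V)={3,4,5} D(Y)={5,6,7}: no change
So after constraint 3: D(W) = {3,4}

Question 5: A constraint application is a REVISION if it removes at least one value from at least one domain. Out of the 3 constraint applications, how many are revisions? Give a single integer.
Constraint 1 (W < U) on D(W)={3,4,6,7,8} D(U)={3,4,5,6,7,8}: W {3,4,6,7,8}->{3,4,6,7}; U {3,4,5,6,7,8}->{4,5,6,7,8} => REVISION
Constraint 2 (W + V = U) on D(W)={3,4,6,7} D(V)={3,4,5,6,7} D(U)={4,5,6,7,8}: W {3,4,6,7}->{3,4}; V {3,4,5,6,7}->{3,4,5}; U {4,5,6,7,8}->{6,7,8} => REVISION
Constraint 3 (V != Y) on D(V)={3,4,5} D(Y)={5,6,7}: no change => not a revision
Total revisions = 2

Answer: 2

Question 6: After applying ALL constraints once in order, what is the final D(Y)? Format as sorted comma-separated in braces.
Constraint 1 (W < U) on D(W)={3,4,6,7,8} D(U)={3,4,5,6,7,8}: W {3,4,6,7,8}->{3,4,6,7}; U {3,4,5,6,7,8}->{4,5,6,7,8}
Constraint 2 (W + V = U) on D(W)={3,4,6,7} D(V)={3,4,5,6,7} D(U)={4,5,6,7,8}: W {3,4,6,7}->{3,4}; V {3,4,5,6,7}->{3,4,5}; U {4,5,6,7,8}->{6,7,8}
Constraint 3 (V != Y) on D(V)={3,4,5} D(Y)={5,6,7}: no change
So after all 3 constraints: D(Y) = {5,6,7}

Answer: {5,6,7}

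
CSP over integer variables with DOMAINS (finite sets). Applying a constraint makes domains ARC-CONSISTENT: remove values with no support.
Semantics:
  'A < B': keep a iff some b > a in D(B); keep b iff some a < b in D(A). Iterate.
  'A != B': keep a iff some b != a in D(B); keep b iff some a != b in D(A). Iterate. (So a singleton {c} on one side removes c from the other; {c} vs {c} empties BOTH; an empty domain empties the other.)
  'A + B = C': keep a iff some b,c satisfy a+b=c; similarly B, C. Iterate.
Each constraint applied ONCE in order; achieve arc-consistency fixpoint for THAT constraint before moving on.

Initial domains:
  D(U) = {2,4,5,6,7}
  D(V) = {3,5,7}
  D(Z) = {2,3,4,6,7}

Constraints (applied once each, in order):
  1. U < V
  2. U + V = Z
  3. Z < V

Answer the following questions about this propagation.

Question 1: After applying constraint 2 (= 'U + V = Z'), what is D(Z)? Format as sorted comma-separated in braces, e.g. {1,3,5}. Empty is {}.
Answer: {7}

Derivation:
Constraint 1 (U < V) on D(U)={2,4,5,6,7} D(V)={3,5,7}: U {2,4,5,6,7}->{2,4,5,6}
Constraint 2 (U + V = Z) on D(U)={2,4,5,6} D(V)={3,5,7} D(Z)={2,3,4,6,7}: U {2,4,5,6}->{2,4}; V {3,5,7}->{3,5}; Z {2,3,4,6,7}->{7}
So after constraint 2: D(Z) = {7}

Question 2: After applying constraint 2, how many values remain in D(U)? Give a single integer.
Constraint 1 (U < V) on D(U)={2,4,5,6,7} D(V)={3,5,7}: U {2,4,5,6,7}->{2,4,5,6}
Constraint 2 (U + V = Z) on D(U)={2,4,5,6} D(V)={3,5,7} D(Z)={2,3,4,6,7}: U {2,4,5,6}->{2,4}; V {3,5,7}->{3,5}; Z {2,3,4,6,7}->{7}
So after constraint 2: D(U)={2,4}, size = 2

Answer: 2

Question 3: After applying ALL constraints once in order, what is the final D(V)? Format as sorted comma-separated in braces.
Answer: {}

Derivation:
Constraint 1 (U < V) on D(U)={2,4,5,6,7} D(V)={3,5,7}: U {2,4,5,6,7}->{2,4,5,6}
Constraint 2 (U + V = Z) on D(U)={2,4,5,6} D(V)={3,5,7} D(Z)={2,3,4,6,7}: U {2,4,5,6}->{2,4}; V {3,5,7}->{3,5}; Z {2,3,4,6,7}->{7}
Constraint 3 (Z < V) on D(Z)={7} D(V)={3,5}: Z {7}->{}; V {3,5}->{}
So after all 3 constraints: D(V) = {}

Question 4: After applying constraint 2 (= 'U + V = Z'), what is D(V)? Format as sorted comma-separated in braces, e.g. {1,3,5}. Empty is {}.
Constraint 1 (U < V) on D(U)={2,4,5,6,7} D(V)={3,5,7}: U {2,4,5,6,7}->{2,4,5,6}
Constraint 2 (U + V = Z) on D(U)={2,4,5,6} D(V)={3,5,7} D(Z)={2,3,4,6,7}: U {2,4,5,6}->{2,4}; V {3,5,7}->{3,5}; Z {2,3,4,6,7}->{7}
So after constraint 2: D(V) = {3,5}

Answer: {3,5}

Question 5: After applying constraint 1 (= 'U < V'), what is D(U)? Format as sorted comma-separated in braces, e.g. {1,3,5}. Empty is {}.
Answer: {2,4,5,6}

Derivation:
Constraint 1 (U < V) on D(U)={2,4,5,6,7} D(V)={3,5,7}: U {2,4,5,6,7}->{2,4,5,6}
So after constraint 1: D(U) = {2,4,5,6}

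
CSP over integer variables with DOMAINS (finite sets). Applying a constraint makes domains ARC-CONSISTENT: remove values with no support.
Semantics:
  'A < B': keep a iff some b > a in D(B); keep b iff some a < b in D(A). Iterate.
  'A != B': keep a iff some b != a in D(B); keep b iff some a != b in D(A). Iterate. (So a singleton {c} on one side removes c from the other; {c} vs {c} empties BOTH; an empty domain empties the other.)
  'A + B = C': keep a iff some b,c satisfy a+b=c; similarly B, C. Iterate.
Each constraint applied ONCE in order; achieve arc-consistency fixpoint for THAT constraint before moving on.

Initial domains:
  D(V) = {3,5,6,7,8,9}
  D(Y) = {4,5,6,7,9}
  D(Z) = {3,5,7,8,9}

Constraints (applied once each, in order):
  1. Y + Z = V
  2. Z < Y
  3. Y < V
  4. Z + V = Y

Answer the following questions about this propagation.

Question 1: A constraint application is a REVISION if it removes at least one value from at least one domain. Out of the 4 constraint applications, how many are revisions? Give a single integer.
Constraint 1 (Y + Z = V) on D(Y)={4,5,6,7,9} D(Z)={3,5,7,8,9} D(V)={3,5,6,7,8,9}: Y {4,5,6,7,9}->{4,5,6}; Z {3,5,7,8,9}->{3,5}; V {3,5,6,7,8,9}->{7,8,9} => REVISION
Constraint 2 (Z < Y) on D(Z)={3,5} D(Y)={4,5,6}: no change => not a revision
Constraint 3 (Y < V) on D(Y)={4,5,6} D(V)={7,8,9}: no change => not a revision
Constraint 4 (Z + V = Y) on D(Z)={3,5} D(V)={7,8,9} D(Y)={4,5,6}: Z {3,5}->{}; V {7,8,9}->{}; Y {4,5,6}->{} => REVISION
Total revisions = 2

Answer: 2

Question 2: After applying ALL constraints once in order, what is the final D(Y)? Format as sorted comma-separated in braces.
Answer: {}

Derivation:
Constraint 1 (Y + Z = V) on D(Y)={4,5,6,7,9} D(Z)={3,5,7,8,9} D(V)={3,5,6,7,8,9}: Y {4,5,6,7,9}->{4,5,6}; Z {3,5,7,8,9}->{3,5}; V {3,5,6,7,8,9}->{7,8,9}
Constraint 2 (Z < Y) on D(Z)={3,5} D(Y)={4,5,6}: no change
Constraint 3 (Y < V) on D(Y)={4,5,6} D(V)={7,8,9}: no change
Constraint 4 (Z + V = Y) on D(Z)={3,5} D(V)={7,8,9} D(Y)={4,5,6}: Z {3,5}->{}; V {7,8,9}->{}; Y {4,5,6}->{}
So after all 4 constraints: D(Y) = {}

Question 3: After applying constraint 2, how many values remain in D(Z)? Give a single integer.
Constraint 1 (Y + Z = V) on D(Y)={4,5,6,7,9} D(Z)={3,5,7,8,9} D(V)={3,5,6,7,8,9}: Y {4,5,6,7,9}->{4,5,6}; Z {3,5,7,8,9}->{3,5}; V {3,5,6,7,8,9}->{7,8,9}
Constraint 2 (Z < Y) on D(Z)={3,5} D(Y)={4,5,6}: no change
So after constraint 2: D(Z)={3,5}, size = 2

Answer: 2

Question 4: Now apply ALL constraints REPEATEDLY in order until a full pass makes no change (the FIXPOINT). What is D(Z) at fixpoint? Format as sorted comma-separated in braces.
Answer: {}

Derivation:
pass 0 (initial): D(Z)={3,5,7,8,9}
pass 1: V {3,5,6,7,8,9}->{}; Y {4,5,6,7,9}->{}; Z {3,5,7,8,9}->{}
pass 2: no change
Fixpoint after 2 passes: D(Z) = {}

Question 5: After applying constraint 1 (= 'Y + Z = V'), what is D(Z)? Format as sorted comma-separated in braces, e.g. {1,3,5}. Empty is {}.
Constraint 1 (Y + Z = V) on D(Y)={4,5,6,7,9} D(Z)={3,5,7,8,9} D(V)={3,5,6,7,8,9}: Y {4,5,6,7,9}->{4,5,6}; Z {3,5,7,8,9}->{3,5}; V {3,5,6,7,8,9}->{7,8,9}
So after constraint 1: D(Z) = {3,5}

Answer: {3,5}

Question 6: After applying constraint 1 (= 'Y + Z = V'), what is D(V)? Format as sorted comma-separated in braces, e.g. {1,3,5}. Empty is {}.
Answer: {7,8,9}

Derivation:
Constraint 1 (Y + Z = V) on D(Y)={4,5,6,7,9} D(Z)={3,5,7,8,9} D(V)={3,5,6,7,8,9}: Y {4,5,6,7,9}->{4,5,6}; Z {3,5,7,8,9}->{3,5}; V {3,5,6,7,8,9}->{7,8,9}
So after constraint 1: D(V) = {7,8,9}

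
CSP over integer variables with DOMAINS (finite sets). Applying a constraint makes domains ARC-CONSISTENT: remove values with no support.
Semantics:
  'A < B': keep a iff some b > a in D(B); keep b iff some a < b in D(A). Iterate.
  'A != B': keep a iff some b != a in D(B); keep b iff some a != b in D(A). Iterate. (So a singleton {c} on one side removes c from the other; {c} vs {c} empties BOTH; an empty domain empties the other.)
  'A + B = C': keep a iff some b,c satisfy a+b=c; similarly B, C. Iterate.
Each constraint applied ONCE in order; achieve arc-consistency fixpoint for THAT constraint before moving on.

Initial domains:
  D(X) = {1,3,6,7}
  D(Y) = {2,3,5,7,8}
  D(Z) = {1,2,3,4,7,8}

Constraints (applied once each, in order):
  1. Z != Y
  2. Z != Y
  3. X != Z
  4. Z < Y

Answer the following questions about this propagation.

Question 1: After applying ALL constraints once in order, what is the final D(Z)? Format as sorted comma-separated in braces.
Answer: {1,2,3,4,7}

Derivation:
Constraint 1 (Z != Y) on D(Z)={1,2,3,4,7,8} D(Y)={2,3,5,7,8}: no change
Constraint 2 (Z != Y) on D(Z)={1,2,3,4,7,8} D(Y)={2,3,5,7,8}: no change
Constraint 3 (X != Z) on D(X)={1,3,6,7} D(Z)={1,2,3,4,7,8}: no change
Constraint 4 (Z < Y) on D(Z)={1,2,3,4,7,8} D(Y)={2,3,5,7,8}: Z {1,2,3,4,7,8}->{1,2,3,4,7}
So after all 4 constraints: D(Z) = {1,2,3,4,7}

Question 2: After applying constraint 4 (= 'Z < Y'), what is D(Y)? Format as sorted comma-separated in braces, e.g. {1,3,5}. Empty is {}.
Answer: {2,3,5,7,8}

Derivation:
Constraint 1 (Z != Y) on D(Z)={1,2,3,4,7,8} D(Y)={2,3,5,7,8}: no change
Constraint 2 (Z != Y) on D(Z)={1,2,3,4,7,8} D(Y)={2,3,5,7,8}: no change
Constraint 3 (X != Z) on D(X)={1,3,6,7} D(Z)={1,2,3,4,7,8}: no change
Constraint 4 (Z < Y) on D(Z)={1,2,3,4,7,8} D(Y)={2,3,5,7,8}: Z {1,2,3,4,7,8}->{1,2,3,4,7}
So after constraint 4: D(Y) = {2,3,5,7,8}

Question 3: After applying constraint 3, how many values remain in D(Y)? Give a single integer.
Answer: 5

Derivation:
Constraint 1 (Z != Y) on D(Z)={1,2,3,4,7,8} D(Y)={2,3,5,7,8}: no change
Constraint 2 (Z != Y) on D(Z)={1,2,3,4,7,8} D(Y)={2,3,5,7,8}: no change
Constraint 3 (X != Z) on D(X)={1,3,6,7} D(Z)={1,2,3,4,7,8}: no change
So after constraint 3: D(Y)={2,3,5,7,8}, size = 5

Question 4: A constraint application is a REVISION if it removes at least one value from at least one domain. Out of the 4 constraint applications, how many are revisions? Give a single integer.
Answer: 1

Derivation:
Constraint 1 (Z != Y) on D(Z)={1,2,3,4,7,8} D(Y)={2,3,5,7,8}: no change => not a revision
Constraint 2 (Z != Y) on D(Z)={1,2,3,4,7,8} D(Y)={2,3,5,7,8}: no change => not a revision
Constraint 3 (X != Z) on D(X)={1,3,6,7} D(Z)={1,2,3,4,7,8}: no change => not a revision
Constraint 4 (Z < Y) on D(Z)={1,2,3,4,7,8} D(Y)={2,3,5,7,8}: Z {1,2,3,4,7,8}->{1,2,3,4,7} => REVISION
Total revisions = 1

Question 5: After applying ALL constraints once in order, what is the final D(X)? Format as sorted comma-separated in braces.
Constraint 1 (Z != Y) on D(Z)={1,2,3,4,7,8} D(Y)={2,3,5,7,8}: no change
Constraint 2 (Z != Y) on D(Z)={1,2,3,4,7,8} D(Y)={2,3,5,7,8}: no change
Constraint 3 (X != Z) on D(X)={1,3,6,7} D(Z)={1,2,3,4,7,8}: no change
Constraint 4 (Z < Y) on D(Z)={1,2,3,4,7,8} D(Y)={2,3,5,7,8}: Z {1,2,3,4,7,8}->{1,2,3,4,7}
So after all 4 constraints: D(X) = {1,3,6,7}

Answer: {1,3,6,7}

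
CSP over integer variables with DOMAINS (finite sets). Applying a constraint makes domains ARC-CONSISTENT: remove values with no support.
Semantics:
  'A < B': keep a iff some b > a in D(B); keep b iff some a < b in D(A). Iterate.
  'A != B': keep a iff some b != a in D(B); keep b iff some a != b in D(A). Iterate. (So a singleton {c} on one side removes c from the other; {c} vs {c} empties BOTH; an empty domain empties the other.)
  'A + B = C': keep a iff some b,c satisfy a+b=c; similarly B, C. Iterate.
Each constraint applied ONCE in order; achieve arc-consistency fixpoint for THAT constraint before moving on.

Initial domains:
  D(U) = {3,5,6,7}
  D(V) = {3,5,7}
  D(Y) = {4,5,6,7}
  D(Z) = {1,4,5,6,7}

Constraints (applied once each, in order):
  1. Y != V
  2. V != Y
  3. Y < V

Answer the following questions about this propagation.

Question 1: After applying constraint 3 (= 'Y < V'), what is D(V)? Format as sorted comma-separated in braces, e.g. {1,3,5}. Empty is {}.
Answer: {5,7}

Derivation:
Constraint 1 (Y != V) on D(Y)={4,5,6,7} D(V)={3,5,7}: no change
Constraint 2 (V != Y) on D(V)={3,5,7} D(Y)={4,5,6,7}: no change
Constraint 3 (Y < V) on D(Y)={4,5,6,7} D(V)={3,5,7}: Y {4,5,6,7}->{4,5,6}; V {3,5,7}->{5,7}
So after constraint 3: D(V) = {5,7}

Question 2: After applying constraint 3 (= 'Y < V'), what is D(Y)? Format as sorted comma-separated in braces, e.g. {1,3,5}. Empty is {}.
Answer: {4,5,6}

Derivation:
Constraint 1 (Y != V) on D(Y)={4,5,6,7} D(V)={3,5,7}: no change
Constraint 2 (V != Y) on D(V)={3,5,7} D(Y)={4,5,6,7}: no change
Constraint 3 (Y < V) on D(Y)={4,5,6,7} D(V)={3,5,7}: Y {4,5,6,7}->{4,5,6}; V {3,5,7}->{5,7}
So after constraint 3: D(Y) = {4,5,6}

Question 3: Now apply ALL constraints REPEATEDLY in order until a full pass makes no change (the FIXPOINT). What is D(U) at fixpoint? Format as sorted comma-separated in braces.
Answer: {3,5,6,7}

Derivation:
pass 0 (initial): D(U)={3,5,6,7}
pass 1: V {3,5,7}->{5,7}; Y {4,5,6,7}->{4,5,6}
pass 2: no change
Fixpoint after 2 passes: D(U) = {3,5,6,7}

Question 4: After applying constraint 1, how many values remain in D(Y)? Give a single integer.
Constraint 1 (Y != V) on D(Y)={4,5,6,7} D(V)={3,5,7}: no change
So after constraint 1: D(Y)={4,5,6,7}, size = 4

Answer: 4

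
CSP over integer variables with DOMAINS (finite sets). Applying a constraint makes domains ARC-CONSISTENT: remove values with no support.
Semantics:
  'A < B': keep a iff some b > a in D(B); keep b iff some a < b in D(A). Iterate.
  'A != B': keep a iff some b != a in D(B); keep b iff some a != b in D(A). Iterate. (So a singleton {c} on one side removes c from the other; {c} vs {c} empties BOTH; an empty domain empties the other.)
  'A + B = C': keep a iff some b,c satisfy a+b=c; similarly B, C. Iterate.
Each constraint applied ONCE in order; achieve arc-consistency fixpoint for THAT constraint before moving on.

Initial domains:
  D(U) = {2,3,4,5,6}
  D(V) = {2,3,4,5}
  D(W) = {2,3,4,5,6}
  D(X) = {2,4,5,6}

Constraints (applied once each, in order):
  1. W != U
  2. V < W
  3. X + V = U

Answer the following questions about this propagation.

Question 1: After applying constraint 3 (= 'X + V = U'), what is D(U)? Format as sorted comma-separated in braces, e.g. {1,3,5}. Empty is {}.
Answer: {4,5,6}

Derivation:
Constraint 1 (W != U) on D(W)={2,3,4,5,6} D(U)={2,3,4,5,6}: no change
Constraint 2 (V < W) on D(V)={2,3,4,5} D(W)={2,3,4,5,6}: W {2,3,4,5,6}->{3,4,5,6}
Constraint 3 (X + V = U) on D(X)={2,4,5,6} D(V)={2,3,4,5} D(U)={2,3,4,5,6}: X {2,4,5,6}->{2,4}; V {2,3,4,5}->{2,3,4}; U {2,3,4,5,6}->{4,5,6}
So after constraint 3: D(U) = {4,5,6}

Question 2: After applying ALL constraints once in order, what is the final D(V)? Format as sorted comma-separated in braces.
Answer: {2,3,4}

Derivation:
Constraint 1 (W != U) on D(W)={2,3,4,5,6} D(U)={2,3,4,5,6}: no change
Constraint 2 (V < W) on D(V)={2,3,4,5} D(W)={2,3,4,5,6}: W {2,3,4,5,6}->{3,4,5,6}
Constraint 3 (X + V = U) on D(X)={2,4,5,6} D(V)={2,3,4,5} D(U)={2,3,4,5,6}: X {2,4,5,6}->{2,4}; V {2,3,4,5}->{2,3,4}; U {2,3,4,5,6}->{4,5,6}
So after all 3 constraints: D(V) = {2,3,4}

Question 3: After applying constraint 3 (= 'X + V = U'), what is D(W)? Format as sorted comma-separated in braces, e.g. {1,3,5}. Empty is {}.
Answer: {3,4,5,6}

Derivation:
Constraint 1 (W != U) on D(W)={2,3,4,5,6} D(U)={2,3,4,5,6}: no change
Constraint 2 (V < W) on D(V)={2,3,4,5} D(W)={2,3,4,5,6}: W {2,3,4,5,6}->{3,4,5,6}
Constraint 3 (X + V = U) on D(X)={2,4,5,6} D(V)={2,3,4,5} D(U)={2,3,4,5,6}: X {2,4,5,6}->{2,4}; V {2,3,4,5}->{2,3,4}; U {2,3,4,5,6}->{4,5,6}
So after constraint 3: D(W) = {3,4,5,6}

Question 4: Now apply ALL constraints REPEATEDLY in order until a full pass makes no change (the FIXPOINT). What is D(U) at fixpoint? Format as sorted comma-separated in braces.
pass 0 (initial): D(U)={2,3,4,5,6}
pass 1: U {2,3,4,5,6}->{4,5,6}; V {2,3,4,5}->{2,3,4}; W {2,3,4,5,6}->{3,4,5,6}; X {2,4,5,6}->{2,4}
pass 2: no change
Fixpoint after 2 passes: D(U) = {4,5,6}

Answer: {4,5,6}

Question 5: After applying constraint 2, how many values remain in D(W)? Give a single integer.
Answer: 4

Derivation:
Constraint 1 (W != U) on D(W)={2,3,4,5,6} D(U)={2,3,4,5,6}: no change
Constraint 2 (V < W) on D(V)={2,3,4,5} D(W)={2,3,4,5,6}: W {2,3,4,5,6}->{3,4,5,6}
So after constraint 2: D(W)={3,4,5,6}, size = 4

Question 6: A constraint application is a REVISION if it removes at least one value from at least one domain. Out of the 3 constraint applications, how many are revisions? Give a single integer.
Constraint 1 (W != U) on D(W)={2,3,4,5,6} D(U)={2,3,4,5,6}: no change => not a revision
Constraint 2 (V < W) on D(V)={2,3,4,5} D(W)={2,3,4,5,6}: W {2,3,4,5,6}->{3,4,5,6} => REVISION
Constraint 3 (X + V = U) on D(X)={2,4,5,6} D(V)={2,3,4,5} D(U)={2,3,4,5,6}: X {2,4,5,6}->{2,4}; V {2,3,4,5}->{2,3,4}; U {2,3,4,5,6}->{4,5,6} => REVISION
Total revisions = 2

Answer: 2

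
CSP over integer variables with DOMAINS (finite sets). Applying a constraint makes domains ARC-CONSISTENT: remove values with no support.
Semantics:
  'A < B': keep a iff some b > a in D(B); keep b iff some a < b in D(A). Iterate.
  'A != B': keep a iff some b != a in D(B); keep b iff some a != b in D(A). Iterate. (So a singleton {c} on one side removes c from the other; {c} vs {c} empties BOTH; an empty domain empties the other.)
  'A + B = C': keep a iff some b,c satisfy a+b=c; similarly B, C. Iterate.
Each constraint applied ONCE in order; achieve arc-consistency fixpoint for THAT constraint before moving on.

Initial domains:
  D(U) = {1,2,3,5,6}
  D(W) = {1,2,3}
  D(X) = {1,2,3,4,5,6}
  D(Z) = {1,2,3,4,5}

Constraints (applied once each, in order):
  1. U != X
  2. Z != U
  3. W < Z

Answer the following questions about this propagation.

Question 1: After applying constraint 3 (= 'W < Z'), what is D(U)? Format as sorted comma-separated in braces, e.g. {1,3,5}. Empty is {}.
Answer: {1,2,3,5,6}

Derivation:
Constraint 1 (U != X) on D(U)={1,2,3,5,6} D(X)={1,2,3,4,5,6}: no change
Constraint 2 (Z != U) on D(Z)={1,2,3,4,5} D(U)={1,2,3,5,6}: no change
Constraint 3 (W < Z) on D(W)={1,2,3} D(Z)={1,2,3,4,5}: Z {1,2,3,4,5}->{2,3,4,5}
So after constraint 3: D(U) = {1,2,3,5,6}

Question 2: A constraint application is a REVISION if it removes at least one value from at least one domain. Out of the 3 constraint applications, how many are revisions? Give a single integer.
Answer: 1

Derivation:
Constraint 1 (U != X) on D(U)={1,2,3,5,6} D(X)={1,2,3,4,5,6}: no change => not a revision
Constraint 2 (Z != U) on D(Z)={1,2,3,4,5} D(U)={1,2,3,5,6}: no change => not a revision
Constraint 3 (W < Z) on D(W)={1,2,3} D(Z)={1,2,3,4,5}: Z {1,2,3,4,5}->{2,3,4,5} => REVISION
Total revisions = 1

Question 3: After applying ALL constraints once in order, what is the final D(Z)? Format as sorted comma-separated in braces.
Answer: {2,3,4,5}

Derivation:
Constraint 1 (U != X) on D(U)={1,2,3,5,6} D(X)={1,2,3,4,5,6}: no change
Constraint 2 (Z != U) on D(Z)={1,2,3,4,5} D(U)={1,2,3,5,6}: no change
Constraint 3 (W < Z) on D(W)={1,2,3} D(Z)={1,2,3,4,5}: Z {1,2,3,4,5}->{2,3,4,5}
So after all 3 constraints: D(Z) = {2,3,4,5}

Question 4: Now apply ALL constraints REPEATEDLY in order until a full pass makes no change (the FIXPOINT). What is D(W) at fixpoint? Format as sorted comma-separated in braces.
pass 0 (initial): D(W)={1,2,3}
pass 1: Z {1,2,3,4,5}->{2,3,4,5}
pass 2: no change
Fixpoint after 2 passes: D(W) = {1,2,3}

Answer: {1,2,3}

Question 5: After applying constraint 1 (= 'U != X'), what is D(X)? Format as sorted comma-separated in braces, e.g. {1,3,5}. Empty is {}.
Constraint 1 (U != X) on D(U)={1,2,3,5,6} D(X)={1,2,3,4,5,6}: no change
So after constraint 1: D(X) = {1,2,3,4,5,6}

Answer: {1,2,3,4,5,6}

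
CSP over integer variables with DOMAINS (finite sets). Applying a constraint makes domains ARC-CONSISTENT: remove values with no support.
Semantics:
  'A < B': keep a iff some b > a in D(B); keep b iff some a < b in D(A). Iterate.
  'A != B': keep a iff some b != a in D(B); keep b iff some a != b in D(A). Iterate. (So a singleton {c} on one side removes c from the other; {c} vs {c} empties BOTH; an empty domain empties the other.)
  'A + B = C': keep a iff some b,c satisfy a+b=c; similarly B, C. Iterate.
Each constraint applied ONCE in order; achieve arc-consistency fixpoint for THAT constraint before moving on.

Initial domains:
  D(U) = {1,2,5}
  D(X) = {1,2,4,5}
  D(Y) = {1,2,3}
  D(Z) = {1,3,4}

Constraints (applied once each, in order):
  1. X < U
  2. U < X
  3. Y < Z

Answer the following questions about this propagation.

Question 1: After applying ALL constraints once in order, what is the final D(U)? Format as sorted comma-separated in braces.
Answer: {2}

Derivation:
Constraint 1 (X < U) on D(X)={1,2,4,5} D(U)={1,2,5}: X {1,2,4,5}->{1,2,4}; U {1,2,5}->{2,5}
Constraint 2 (U < X) on D(U)={2,5} D(X)={1,2,4}: U {2,5}->{2}; X {1,2,4}->{4}
Constraint 3 (Y < Z) on D(Y)={1,2,3} D(Z)={1,3,4}: Z {1,3,4}->{3,4}
So after all 3 constraints: D(U) = {2}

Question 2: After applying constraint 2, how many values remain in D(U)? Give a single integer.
Constraint 1 (X < U) on D(X)={1,2,4,5} D(U)={1,2,5}: X {1,2,4,5}->{1,2,4}; U {1,2,5}->{2,5}
Constraint 2 (U < X) on D(U)={2,5} D(X)={1,2,4}: U {2,5}->{2}; X {1,2,4}->{4}
So after constraint 2: D(U)={2}, size = 1

Answer: 1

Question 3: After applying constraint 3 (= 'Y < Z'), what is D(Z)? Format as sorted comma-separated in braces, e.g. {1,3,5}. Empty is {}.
Constraint 1 (X < U) on D(X)={1,2,4,5} D(U)={1,2,5}: X {1,2,4,5}->{1,2,4}; U {1,2,5}->{2,5}
Constraint 2 (U < X) on D(U)={2,5} D(X)={1,2,4}: U {2,5}->{2}; X {1,2,4}->{4}
Constraint 3 (Y < Z) on D(Y)={1,2,3} D(Z)={1,3,4}: Z {1,3,4}->{3,4}
So after constraint 3: D(Z) = {3,4}

Answer: {3,4}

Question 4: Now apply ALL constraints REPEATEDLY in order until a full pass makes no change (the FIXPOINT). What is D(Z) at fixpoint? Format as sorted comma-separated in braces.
Answer: {3,4}

Derivation:
pass 0 (initial): D(Z)={1,3,4}
pass 1: U {1,2,5}->{2}; X {1,2,4,5}->{4}; Z {1,3,4}->{3,4}
pass 2: U {2}->{}; X {4}->{}
pass 3: no change
Fixpoint after 3 passes: D(Z) = {3,4}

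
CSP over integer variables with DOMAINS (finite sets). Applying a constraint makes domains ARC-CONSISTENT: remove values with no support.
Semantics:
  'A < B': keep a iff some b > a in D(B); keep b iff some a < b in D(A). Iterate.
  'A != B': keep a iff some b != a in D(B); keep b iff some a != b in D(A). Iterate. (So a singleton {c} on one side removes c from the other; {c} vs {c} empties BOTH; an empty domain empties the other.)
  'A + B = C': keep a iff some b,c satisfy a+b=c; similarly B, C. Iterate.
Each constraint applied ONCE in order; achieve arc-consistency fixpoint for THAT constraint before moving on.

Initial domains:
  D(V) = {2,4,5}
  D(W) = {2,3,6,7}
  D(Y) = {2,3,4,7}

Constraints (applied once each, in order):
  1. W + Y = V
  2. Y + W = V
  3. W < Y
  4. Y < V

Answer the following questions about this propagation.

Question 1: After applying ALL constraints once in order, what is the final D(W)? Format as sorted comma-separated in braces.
Constraint 1 (W + Y = V) on D(W)={2,3,6,7} D(Y)={2,3,4,7} D(V)={2,4,5}: W {2,3,6,7}->{2,3}; Y {2,3,4,7}->{2,3}; V {2,4,5}->{4,5}
Constraint 2 (Y + W = V) on D(Y)={2,3} D(W)={2,3} D(V)={4,5}: no change
Constraint 3 (W < Y) on D(W)={2,3} D(Y)={2,3}: W {2,3}->{2}; Y {2,3}->{3}
Constraint 4 (Y < V) on D(Y)={3} D(V)={4,5}: no change
So after all 4 constraints: D(W) = {2}

Answer: {2}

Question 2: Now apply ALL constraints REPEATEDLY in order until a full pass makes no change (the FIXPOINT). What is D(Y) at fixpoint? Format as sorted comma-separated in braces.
pass 0 (initial): D(Y)={2,3,4,7}
pass 1: V {2,4,5}->{4,5}; W {2,3,6,7}->{2}; Y {2,3,4,7}->{3}
pass 2: V {4,5}->{5}
pass 3: no change
Fixpoint after 3 passes: D(Y) = {3}

Answer: {3}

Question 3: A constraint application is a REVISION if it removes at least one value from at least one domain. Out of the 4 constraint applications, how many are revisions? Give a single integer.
Answer: 2

Derivation:
Constraint 1 (W + Y = V) on D(W)={2,3,6,7} D(Y)={2,3,4,7} D(V)={2,4,5}: W {2,3,6,7}->{2,3}; Y {2,3,4,7}->{2,3}; V {2,4,5}->{4,5} => REVISION
Constraint 2 (Y + W = V) on D(Y)={2,3} D(W)={2,3} D(V)={4,5}: no change => not a revision
Constraint 3 (W < Y) on D(W)={2,3} D(Y)={2,3}: W {2,3}->{2}; Y {2,3}->{3} => REVISION
Constraint 4 (Y < V) on D(Y)={3} D(V)={4,5}: no change => not a revision
Total revisions = 2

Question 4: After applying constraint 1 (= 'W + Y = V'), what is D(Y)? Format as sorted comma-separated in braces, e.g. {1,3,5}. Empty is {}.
Answer: {2,3}

Derivation:
Constraint 1 (W + Y = V) on D(W)={2,3,6,7} D(Y)={2,3,4,7} D(V)={2,4,5}: W {2,3,6,7}->{2,3}; Y {2,3,4,7}->{2,3}; V {2,4,5}->{4,5}
So after constraint 1: D(Y) = {2,3}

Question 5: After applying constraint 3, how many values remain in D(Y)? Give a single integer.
Answer: 1

Derivation:
Constraint 1 (W + Y = V) on D(W)={2,3,6,7} D(Y)={2,3,4,7} D(V)={2,4,5}: W {2,3,6,7}->{2,3}; Y {2,3,4,7}->{2,3}; V {2,4,5}->{4,5}
Constraint 2 (Y + W = V) on D(Y)={2,3} D(W)={2,3} D(V)={4,5}: no change
Constraint 3 (W < Y) on D(W)={2,3} D(Y)={2,3}: W {2,3}->{2}; Y {2,3}->{3}
So after constraint 3: D(Y)={3}, size = 1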